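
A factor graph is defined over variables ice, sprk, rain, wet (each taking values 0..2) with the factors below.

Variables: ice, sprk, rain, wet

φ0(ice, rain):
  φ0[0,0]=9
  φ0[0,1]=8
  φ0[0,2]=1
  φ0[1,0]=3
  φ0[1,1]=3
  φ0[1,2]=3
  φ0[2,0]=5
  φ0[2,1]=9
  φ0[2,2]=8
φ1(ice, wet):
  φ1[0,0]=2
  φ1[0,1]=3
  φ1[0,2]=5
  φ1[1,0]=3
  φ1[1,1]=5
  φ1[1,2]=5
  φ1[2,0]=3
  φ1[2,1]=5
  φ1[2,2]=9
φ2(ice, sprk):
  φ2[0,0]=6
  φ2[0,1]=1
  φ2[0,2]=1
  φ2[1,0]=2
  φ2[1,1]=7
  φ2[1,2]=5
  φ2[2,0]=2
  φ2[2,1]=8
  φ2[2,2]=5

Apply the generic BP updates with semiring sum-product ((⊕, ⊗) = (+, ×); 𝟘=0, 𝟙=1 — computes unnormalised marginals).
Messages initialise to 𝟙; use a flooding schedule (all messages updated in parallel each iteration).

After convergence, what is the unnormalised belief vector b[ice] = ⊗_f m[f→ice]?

init: all messages = 𝟙 over 3 values
r1 m[φ0→ice] = [18, 9, 22]
r1 m[φ0→rain] = [17, 20, 12]
r1 m[φ1→ice] = [10, 13, 17]
r1 m[φ1→wet] = [8, 13, 19]
r1 m[φ2→ice] = [8, 14, 15]
r1 m[φ2→sprk] = [10, 16, 11]
r1 m[ice→φ0] = [1, 1, 1]
r1 m[ice→φ1] = [1, 1, 1]
r1 m[ice→φ2] = [1, 1, 1]
r1 m[sprk→φ2] = [1, 1, 1]
r1 m[rain→φ0] = [1, 1, 1]
r1 m[wet→φ1] = [1, 1, 1]
r2 m[φ0→ice] = [18, 9, 22]
r2 m[φ0→rain] = [17, 20, 12]
r2 m[φ1→ice] = [10, 13, 17]
r2 m[φ1→wet] = [8, 13, 19]
r2 m[φ2→ice] = [8, 14, 15]
r2 m[φ2→sprk] = [10, 16, 11]
r2 m[ice→φ0] = [80, 182, 255]
r2 m[ice→φ1] = [144, 126, 330]
r2 m[ice→φ2] = [180, 117, 374]
r2 m[sprk→φ2] = [1, 1, 1]
r2 m[rain→φ0] = [1, 1, 1]
r2 m[wet→φ1] = [1, 1, 1]
r3 m[φ0→ice] = [18, 9, 22]
r3 m[φ0→rain] = [2541, 3481, 2666]
r3 m[φ1→ice] = [10, 13, 17]
r3 m[φ1→wet] = [1656, 2712, 4320]
r3 m[φ2→ice] = [8, 14, 15]
r3 m[φ2→sprk] = [2062, 3991, 2635]
r3 m[ice→φ0] = [80, 182, 255]
r3 m[ice→φ1] = [144, 126, 330]
r3 m[ice→φ2] = [180, 117, 374]
r3 m[sprk→φ2] = [1, 1, 1]
r3 m[rain→φ0] = [1, 1, 1]
r3 m[wet→φ1] = [1, 1, 1]
r4 m[φ0→ice] = [18, 9, 22]
r4 m[φ0→rain] = [2541, 3481, 2666]
r4 m[φ1→ice] = [10, 13, 17]
r4 m[φ1→wet] = [1656, 2712, 4320]
r4 m[φ2→ice] = [8, 14, 15]
r4 m[φ2→sprk] = [2062, 3991, 2635]
r4 m[ice→φ0] = [80, 182, 255]
r4 m[ice→φ1] = [144, 126, 330]
r4 m[ice→φ2] = [180, 117, 374]
r4 m[sprk→φ2] = [1, 1, 1]
r4 m[rain→φ0] = [1, 1, 1]
r4 m[wet→φ1] = [1, 1, 1]
fixed point reached at round 4
b[ice] = ⊗ incoming = [1440, 1638, 5610]

b[ice] = [1440, 1638, 5610]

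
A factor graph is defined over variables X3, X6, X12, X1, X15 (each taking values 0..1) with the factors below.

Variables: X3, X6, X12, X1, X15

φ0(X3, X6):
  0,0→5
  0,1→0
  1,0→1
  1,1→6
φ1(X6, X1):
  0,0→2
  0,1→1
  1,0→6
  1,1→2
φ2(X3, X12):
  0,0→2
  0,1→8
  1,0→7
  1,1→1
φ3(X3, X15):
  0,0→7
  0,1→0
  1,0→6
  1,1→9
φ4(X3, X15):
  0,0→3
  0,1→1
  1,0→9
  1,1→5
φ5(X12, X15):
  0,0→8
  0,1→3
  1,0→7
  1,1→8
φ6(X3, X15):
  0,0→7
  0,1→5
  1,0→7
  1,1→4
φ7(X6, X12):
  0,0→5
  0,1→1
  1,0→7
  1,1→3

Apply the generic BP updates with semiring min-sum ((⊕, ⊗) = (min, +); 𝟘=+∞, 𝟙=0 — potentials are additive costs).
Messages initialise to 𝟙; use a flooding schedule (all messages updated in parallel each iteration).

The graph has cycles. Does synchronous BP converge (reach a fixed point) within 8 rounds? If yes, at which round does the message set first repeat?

init: all messages = 𝟙 over 2 values
r1 m[φ0→X3] = [0, 1]
r1 m[φ0→X6] = [1, 0]
r1 m[φ1→X6] = [1, 2]
r1 m[φ1→X1] = [2, 1]
r1 m[φ2→X3] = [2, 1]
r1 m[φ2→X12] = [2, 1]
r1 m[φ3→X3] = [0, 6]
r1 m[φ3→X15] = [6, 0]
r1 m[φ4→X3] = [1, 5]
r1 m[φ4→X15] = [3, 1]
r1 m[φ5→X12] = [3, 7]
r1 m[φ5→X15] = [7, 3]
r1 m[φ6→X3] = [5, 4]
r1 m[φ6→X15] = [7, 4]
r1 m[φ7→X6] = [1, 3]
r1 m[φ7→X12] = [5, 1]
r1 m[X3→φ0] = [0, 0]
r1 m[X3→φ2] = [0, 0]
r1 m[X3→φ3] = [0, 0]
r1 m[X3→φ4] = [0, 0]
r1 m[X3→φ6] = [0, 0]
r1 m[X6→φ0] = [0, 0]
r1 m[X6→φ1] = [0, 0]
r1 m[X6→φ7] = [0, 0]
r1 m[X12→φ2] = [0, 0]
r1 m[X12→φ5] = [0, 0]
r1 m[X12→φ7] = [0, 0]
r1 m[X1→φ1] = [0, 0]
r1 m[X15→φ3] = [0, 0]
r1 m[X15→φ4] = [0, 0]
r1 m[X15→φ5] = [0, 0]
r1 m[X15→φ6] = [0, 0]
r2 m[φ0→X3] = [0, 1]
r2 m[φ0→X6] = [1, 0]
r2 m[φ1→X6] = [1, 2]
r2 m[φ1→X1] = [2, 1]
r2 m[φ2→X3] = [2, 1]
r2 m[φ2→X12] = [2, 1]
r2 m[φ3→X3] = [0, 6]
r2 m[φ3→X15] = [6, 0]
r2 m[φ4→X3] = [1, 5]
r2 m[φ4→X15] = [3, 1]
r2 m[φ5→X12] = [3, 7]
r2 m[φ5→X15] = [7, 3]
r2 m[φ6→X3] = [5, 4]
r2 m[φ6→X15] = [7, 4]
r2 m[φ7→X6] = [1, 3]
r2 m[φ7→X12] = [5, 1]
r2 m[X3→φ0] = [8, 16]
r2 m[X3→φ2] = [6, 16]
r2 m[X3→φ3] = [8, 11]
r2 m[X3→φ4] = [7, 12]
r2 m[X3→φ6] = [3, 13]
r2 m[X6→φ0] = [2, 5]
r2 m[X6→φ1] = [2, 3]
r2 m[X6→φ7] = [2, 2]
r2 m[X12→φ2] = [8, 8]
r2 m[X12→φ5] = [7, 2]
r2 m[X12→φ7] = [5, 8]
r2 m[X1→φ1] = [0, 0]
r2 m[X15→φ3] = [17, 8]
r2 m[X15→φ4] = [20, 7]
r2 m[X15→φ5] = [16, 5]
r2 m[X15→φ6] = [16, 4]
r3 m[φ0→X3] = [5, 3]
r3 m[φ0→X6] = [13, 8]
r3 m[φ1→X6] = [1, 2]
r3 m[φ1→X1] = [4, 3]
r3 m[φ2→X3] = [10, 9]
r3 m[φ2→X12] = [8, 14]
r3 m[φ3→X3] = [8, 17]
r3 m[φ3→X15] = [15, 8]
r3 m[φ4→X3] = [8, 12]
r3 m[φ4→X15] = [10, 8]
r3 m[φ5→X12] = [8, 13]
r3 m[φ5→X15] = [9, 10]
r3 m[φ6→X3] = [9, 8]
r3 m[φ6→X15] = [10, 8]
r3 m[φ7→X6] = [9, 11]
r3 m[φ7→X12] = [7, 3]
r3 m[X3→φ0] = [8, 16]
r3 m[X3→φ2] = [6, 16]
r3 m[X3→φ3] = [8, 11]
r3 m[X3→φ4] = [7, 12]
r3 m[X3→φ6] = [3, 13]
r3 m[X6→φ0] = [2, 5]
r3 m[X6→φ1] = [2, 3]
r3 m[X6→φ7] = [2, 2]
r3 m[X12→φ2] = [8, 8]
r3 m[X12→φ5] = [7, 2]
r3 m[X12→φ7] = [5, 8]
r3 m[X1→φ1] = [0, 0]
r3 m[X15→φ3] = [17, 8]
r3 m[X15→φ4] = [20, 7]
r3 m[X15→φ5] = [16, 5]
r3 m[X15→φ6] = [16, 4]
r4 m[φ0→X3] = [5, 3]
r4 m[φ0→X6] = [13, 8]
r4 m[φ1→X6] = [1, 2]
r4 m[φ1→X1] = [4, 3]
r4 m[φ2→X3] = [10, 9]
r4 m[φ2→X12] = [8, 14]
r4 m[φ3→X3] = [8, 17]
r4 m[φ3→X15] = [15, 8]
r4 m[φ4→X3] = [8, 12]
r4 m[φ4→X15] = [10, 8]
r4 m[φ5→X12] = [8, 13]
r4 m[φ5→X15] = [9, 10]
r4 m[φ6→X3] = [9, 8]
r4 m[φ6→X15] = [10, 8]
r4 m[φ7→X6] = [9, 11]
r4 m[φ7→X12] = [7, 3]
r4 m[X3→φ0] = [35, 46]
r4 m[X3→φ2] = [30, 40]
r4 m[X3→φ3] = [32, 32]
r4 m[X3→φ4] = [32, 37]
r4 m[X3→φ6] = [31, 41]
r4 m[X6→φ0] = [10, 13]
r4 m[X6→φ1] = [22, 19]
r4 m[X6→φ7] = [14, 10]
r4 m[X12→φ2] = [15, 16]
r4 m[X12→φ5] = [15, 17]
r4 m[X12→φ7] = [16, 27]
r4 m[X1→φ1] = [0, 0]
r4 m[X15→φ3] = [29, 26]
r4 m[X15→φ4] = [34, 26]
r4 m[X15→φ5] = [35, 24]
r4 m[X15→φ6] = [34, 26]
r5 m[φ0→X3] = [13, 11]
r5 m[φ0→X6] = [40, 35]
r5 m[φ1→X6] = [1, 2]
r5 m[φ1→X1] = [24, 21]
r5 m[φ2→X3] = [17, 17]
r5 m[φ2→X12] = [32, 38]
r5 m[φ3→X3] = [26, 35]
r5 m[φ3→X15] = [38, 32]
r5 m[φ4→X3] = [27, 31]
r5 m[φ4→X15] = [35, 33]
r5 m[φ5→X12] = [27, 32]
r5 m[φ5→X15] = [23, 18]
r5 m[φ6→X3] = [31, 30]
r5 m[φ6→X15] = [38, 36]
r5 m[φ7→X6] = [21, 23]
r5 m[φ7→X12] = [17, 13]
r5 m[X3→φ0] = [35, 46]
r5 m[X3→φ2] = [30, 40]
r5 m[X3→φ3] = [32, 32]
r5 m[X3→φ4] = [32, 37]
r5 m[X3→φ6] = [31, 41]
r5 m[X6→φ0] = [10, 13]
r5 m[X6→φ1] = [22, 19]
r5 m[X6→φ7] = [14, 10]
r5 m[X12→φ2] = [15, 16]
r5 m[X12→φ5] = [15, 17]
r5 m[X12→φ7] = [16, 27]
r5 m[X1→φ1] = [0, 0]
r5 m[X15→φ3] = [29, 26]
r5 m[X15→φ4] = [34, 26]
r5 m[X15→φ5] = [35, 24]
r5 m[X15→φ6] = [34, 26]
r6 m[φ0→X3] = [13, 11]
r6 m[φ0→X6] = [40, 35]
r6 m[φ1→X6] = [1, 2]
r6 m[φ1→X1] = [24, 21]
r6 m[φ2→X3] = [17, 17]
r6 m[φ2→X12] = [32, 38]
r6 m[φ3→X3] = [26, 35]
r6 m[φ3→X15] = [38, 32]
r6 m[φ4→X3] = [27, 31]
r6 m[φ4→X15] = [35, 33]
r6 m[φ5→X12] = [27, 32]
r6 m[φ5→X15] = [23, 18]
r6 m[φ6→X3] = [31, 30]
r6 m[φ6→X15] = [38, 36]
r6 m[φ7→X6] = [21, 23]
r6 m[φ7→X12] = [17, 13]
r6 m[X3→φ0] = [101, 113]
r6 m[X3→φ2] = [97, 107]
r6 m[X3→φ3] = [88, 89]
r6 m[X3→φ4] = [87, 93]
r6 m[X3→φ6] = [83, 94]
r6 m[X6→φ0] = [22, 25]
r6 m[X6→φ1] = [61, 58]
r6 m[X6→φ7] = [41, 37]
r6 m[X12→φ2] = [44, 45]
r6 m[X12→φ5] = [49, 51]
r6 m[X12→φ7] = [59, 70]
r6 m[X1→φ1] = [0, 0]
r6 m[X15→φ3] = [96, 87]
r6 m[X15→φ4] = [99, 86]
r6 m[X15→φ5] = [111, 101]
r6 m[X15→φ6] = [96, 83]
r7 m[φ0→X3] = [25, 23]
r7 m[φ0→X6] = [106, 101]
r7 m[φ1→X6] = [1, 2]
r7 m[φ1→X1] = [63, 60]
r7 m[φ2→X3] = [46, 46]
r7 m[φ2→X12] = [99, 105]
r7 m[φ3→X3] = [87, 96]
r7 m[φ3→X15] = [95, 88]
r7 m[φ4→X3] = [87, 91]
r7 m[φ4→X15] = [90, 88]
r7 m[φ5→X12] = [104, 109]
r7 m[φ5→X15] = [57, 52]
r7 m[φ6→X3] = [88, 87]
r7 m[φ6→X15] = [90, 88]
r7 m[φ7→X6] = [64, 66]
r7 m[φ7→X12] = [44, 40]
r7 m[X3→φ0] = [101, 113]
r7 m[X3→φ2] = [97, 107]
r7 m[X3→φ3] = [88, 89]
r7 m[X3→φ4] = [87, 93]
r7 m[X3→φ6] = [83, 94]
r7 m[X6→φ0] = [22, 25]
r7 m[X6→φ1] = [61, 58]
r7 m[X6→φ7] = [41, 37]
r7 m[X12→φ2] = [44, 45]
r7 m[X12→φ5] = [49, 51]
r7 m[X12→φ7] = [59, 70]
r7 m[X1→φ1] = [0, 0]
r7 m[X15→φ3] = [96, 87]
r7 m[X15→φ4] = [99, 86]
r7 m[X15→φ5] = [111, 101]
r7 m[X15→φ6] = [96, 83]
r8 m[φ0→X3] = [25, 23]
r8 m[φ0→X6] = [106, 101]
r8 m[φ1→X6] = [1, 2]
r8 m[φ1→X1] = [63, 60]
r8 m[φ2→X3] = [46, 46]
r8 m[φ2→X12] = [99, 105]
r8 m[φ3→X3] = [87, 96]
r8 m[φ3→X15] = [95, 88]
r8 m[φ4→X3] = [87, 91]
r8 m[φ4→X15] = [90, 88]
r8 m[φ5→X12] = [104, 109]
r8 m[φ5→X15] = [57, 52]
r8 m[φ6→X3] = [88, 87]
r8 m[φ6→X15] = [90, 88]
r8 m[φ7→X6] = [64, 66]
r8 m[φ7→X12] = [44, 40]
r8 m[X3→φ0] = [308, 320]
r8 m[X3→φ2] = [287, 297]
r8 m[X3→φ3] = [246, 247]
r8 m[X3→φ4] = [246, 252]
r8 m[X3→φ6] = [245, 256]
r8 m[X6→φ0] = [65, 68]
r8 m[X6→φ1] = [170, 167]
r8 m[X6→φ7] = [107, 103]
r8 m[X12→φ2] = [148, 149]
r8 m[X12→φ5] = [143, 145]
r8 m[X12→φ7] = [203, 214]
r8 m[X1→φ1] = [0, 0]
r8 m[X15→φ3] = [237, 228]
r8 m[X15→φ4] = [242, 228]
r8 m[X15→φ5] = [275, 264]
r8 m[X15→φ6] = [242, 228]
no fixed point within 8 rounds

NOT CONVERGED within 8 rounds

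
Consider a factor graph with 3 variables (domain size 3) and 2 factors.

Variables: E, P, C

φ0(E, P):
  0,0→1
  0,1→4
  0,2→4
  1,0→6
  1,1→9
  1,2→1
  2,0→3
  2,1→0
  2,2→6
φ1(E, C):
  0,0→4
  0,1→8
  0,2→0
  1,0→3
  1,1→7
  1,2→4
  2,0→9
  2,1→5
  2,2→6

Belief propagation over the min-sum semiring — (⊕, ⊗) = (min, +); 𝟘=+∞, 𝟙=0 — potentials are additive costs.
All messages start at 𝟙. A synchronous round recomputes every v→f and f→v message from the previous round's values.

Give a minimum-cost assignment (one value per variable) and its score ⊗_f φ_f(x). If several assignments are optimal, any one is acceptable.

init: all messages = 𝟙 over 3 values
r1 m[φ0→E] = [1, 1, 0]
r1 m[φ0→P] = [1, 0, 1]
r1 m[φ1→E] = [0, 3, 5]
r1 m[φ1→C] = [3, 5, 0]
r1 m[E→φ0] = [0, 0, 0]
r1 m[E→φ1] = [0, 0, 0]
r1 m[P→φ0] = [0, 0, 0]
r1 m[C→φ1] = [0, 0, 0]
r2 m[φ0→E] = [1, 1, 0]
r2 m[φ0→P] = [1, 0, 1]
r2 m[φ1→E] = [0, 3, 5]
r2 m[φ1→C] = [3, 5, 0]
r2 m[E→φ0] = [0, 3, 5]
r2 m[E→φ1] = [1, 1, 0]
r2 m[P→φ0] = [0, 0, 0]
r2 m[C→φ1] = [0, 0, 0]
r3 m[φ0→E] = [1, 1, 0]
r3 m[φ0→P] = [1, 4, 4]
r3 m[φ1→E] = [0, 3, 5]
r3 m[φ1→C] = [4, 5, 1]
r3 m[E→φ0] = [0, 3, 5]
r3 m[E→φ1] = [1, 1, 0]
r3 m[P→φ0] = [0, 0, 0]
r3 m[C→φ1] = [0, 0, 0]
r4 m[φ0→E] = [1, 1, 0]
r4 m[φ0→P] = [1, 4, 4]
r4 m[φ1→E] = [0, 3, 5]
r4 m[φ1→C] = [4, 5, 1]
r4 m[E→φ0] = [0, 3, 5]
r4 m[E→φ1] = [1, 1, 0]
r4 m[P→φ0] = [0, 0, 0]
r4 m[C→φ1] = [0, 0, 0]
fixed point reached at round 4
traceback from E: (E=0, P=0, C=2), score=1

assignment: (E=0, P=0, C=2); score = 1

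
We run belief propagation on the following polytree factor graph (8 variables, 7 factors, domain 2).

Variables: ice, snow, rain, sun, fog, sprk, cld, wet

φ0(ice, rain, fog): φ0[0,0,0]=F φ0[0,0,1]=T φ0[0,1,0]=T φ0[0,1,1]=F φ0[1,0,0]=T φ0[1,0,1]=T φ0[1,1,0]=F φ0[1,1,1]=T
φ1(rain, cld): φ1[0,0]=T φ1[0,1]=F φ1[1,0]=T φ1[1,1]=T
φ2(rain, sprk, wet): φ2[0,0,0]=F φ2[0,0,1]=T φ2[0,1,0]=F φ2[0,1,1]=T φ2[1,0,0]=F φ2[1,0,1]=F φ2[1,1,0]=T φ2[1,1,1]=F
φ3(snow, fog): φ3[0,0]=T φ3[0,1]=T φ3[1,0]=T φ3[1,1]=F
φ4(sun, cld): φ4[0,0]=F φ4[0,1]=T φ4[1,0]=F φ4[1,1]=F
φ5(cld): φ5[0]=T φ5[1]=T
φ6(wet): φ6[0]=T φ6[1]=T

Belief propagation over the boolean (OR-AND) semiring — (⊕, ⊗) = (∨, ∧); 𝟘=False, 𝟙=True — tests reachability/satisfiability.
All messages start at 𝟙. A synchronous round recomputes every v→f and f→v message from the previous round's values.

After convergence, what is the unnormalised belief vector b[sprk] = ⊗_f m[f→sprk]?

init: all messages = 𝟙 over 2 values
r1 m[φ0→ice] = [T, T]
r1 m[φ0→rain] = [T, T]
r1 m[φ0→fog] = [T, T]
r1 m[φ1→rain] = [T, T]
r1 m[φ1→cld] = [T, T]
r1 m[φ2→rain] = [T, T]
r1 m[φ2→sprk] = [T, T]
r1 m[φ2→wet] = [T, T]
r1 m[φ3→snow] = [T, T]
r1 m[φ3→fog] = [T, T]
r1 m[φ4→sun] = [T, F]
r1 m[φ4→cld] = [F, T]
r1 m[φ5→cld] = [T, T]
r1 m[φ6→wet] = [T, T]
r1 m[ice→φ0] = [T, T]
r1 m[snow→φ3] = [T, T]
r1 m[rain→φ0] = [T, T]
r1 m[rain→φ1] = [T, T]
r1 m[rain→φ2] = [T, T]
r1 m[sun→φ4] = [T, T]
r1 m[fog→φ0] = [T, T]
r1 m[fog→φ3] = [T, T]
r1 m[sprk→φ2] = [T, T]
r1 m[cld→φ1] = [T, T]
r1 m[cld→φ4] = [T, T]
r1 m[cld→φ5] = [T, T]
r1 m[wet→φ2] = [T, T]
r1 m[wet→φ6] = [T, T]
r2 m[φ0→ice] = [T, T]
r2 m[φ0→rain] = [T, T]
r2 m[φ0→fog] = [T, T]
r2 m[φ1→rain] = [T, T]
r2 m[φ1→cld] = [T, T]
r2 m[φ2→rain] = [T, T]
r2 m[φ2→sprk] = [T, T]
r2 m[φ2→wet] = [T, T]
r2 m[φ3→snow] = [T, T]
r2 m[φ3→fog] = [T, T]
r2 m[φ4→sun] = [T, F]
r2 m[φ4→cld] = [F, T]
r2 m[φ5→cld] = [T, T]
r2 m[φ6→wet] = [T, T]
r2 m[ice→φ0] = [T, T]
r2 m[snow→φ3] = [T, T]
r2 m[rain→φ0] = [T, T]
r2 m[rain→φ1] = [T, T]
r2 m[rain→φ2] = [T, T]
r2 m[sun→φ4] = [T, T]
r2 m[fog→φ0] = [T, T]
r2 m[fog→φ3] = [T, T]
r2 m[sprk→φ2] = [T, T]
r2 m[cld→φ1] = [F, T]
r2 m[cld→φ4] = [T, T]
r2 m[cld→φ5] = [F, T]
r2 m[wet→φ2] = [T, T]
r2 m[wet→φ6] = [T, T]
r3 m[φ0→ice] = [T, T]
r3 m[φ0→rain] = [T, T]
r3 m[φ0→fog] = [T, T]
r3 m[φ1→rain] = [F, T]
r3 m[φ1→cld] = [T, T]
r3 m[φ2→rain] = [T, T]
r3 m[φ2→sprk] = [T, T]
r3 m[φ2→wet] = [T, T]
r3 m[φ3→snow] = [T, T]
r3 m[φ3→fog] = [T, T]
r3 m[φ4→sun] = [T, F]
r3 m[φ4→cld] = [F, T]
r3 m[φ5→cld] = [T, T]
r3 m[φ6→wet] = [T, T]
r3 m[ice→φ0] = [T, T]
r3 m[snow→φ3] = [T, T]
r3 m[rain→φ0] = [T, T]
r3 m[rain→φ1] = [T, T]
r3 m[rain→φ2] = [T, T]
r3 m[sun→φ4] = [T, T]
r3 m[fog→φ0] = [T, T]
r3 m[fog→φ3] = [T, T]
r3 m[sprk→φ2] = [T, T]
r3 m[cld→φ1] = [F, T]
r3 m[cld→φ4] = [T, T]
r3 m[cld→φ5] = [F, T]
r3 m[wet→φ2] = [T, T]
r3 m[wet→φ6] = [T, T]
r4 m[φ0→ice] = [T, T]
r4 m[φ0→rain] = [T, T]
r4 m[φ0→fog] = [T, T]
r4 m[φ1→rain] = [F, T]
r4 m[φ1→cld] = [T, T]
r4 m[φ2→rain] = [T, T]
r4 m[φ2→sprk] = [T, T]
r4 m[φ2→wet] = [T, T]
r4 m[φ3→snow] = [T, T]
r4 m[φ3→fog] = [T, T]
r4 m[φ4→sun] = [T, F]
r4 m[φ4→cld] = [F, T]
r4 m[φ5→cld] = [T, T]
r4 m[φ6→wet] = [T, T]
r4 m[ice→φ0] = [T, T]
r4 m[snow→φ3] = [T, T]
r4 m[rain→φ0] = [F, T]
r4 m[rain→φ1] = [T, T]
r4 m[rain→φ2] = [F, T]
r4 m[sun→φ4] = [T, T]
r4 m[fog→φ0] = [T, T]
r4 m[fog→φ3] = [T, T]
r4 m[sprk→φ2] = [T, T]
r4 m[cld→φ1] = [F, T]
r4 m[cld→φ4] = [T, T]
r4 m[cld→φ5] = [F, T]
r4 m[wet→φ2] = [T, T]
r4 m[wet→φ6] = [T, T]
r5 m[φ0→ice] = [T, T]
r5 m[φ0→rain] = [T, T]
r5 m[φ0→fog] = [T, T]
r5 m[φ1→rain] = [F, T]
r5 m[φ1→cld] = [T, T]
r5 m[φ2→rain] = [T, T]
r5 m[φ2→sprk] = [F, T]
r5 m[φ2→wet] = [T, F]
r5 m[φ3→snow] = [T, T]
r5 m[φ3→fog] = [T, T]
r5 m[φ4→sun] = [T, F]
r5 m[φ4→cld] = [F, T]
r5 m[φ5→cld] = [T, T]
r5 m[φ6→wet] = [T, T]
r5 m[ice→φ0] = [T, T]
r5 m[snow→φ3] = [T, T]
r5 m[rain→φ0] = [F, T]
r5 m[rain→φ1] = [T, T]
r5 m[rain→φ2] = [F, T]
r5 m[sun→φ4] = [T, T]
r5 m[fog→φ0] = [T, T]
r5 m[fog→φ3] = [T, T]
r5 m[sprk→φ2] = [T, T]
r5 m[cld→φ1] = [F, T]
r5 m[cld→φ4] = [T, T]
r5 m[cld→φ5] = [F, T]
r5 m[wet→φ2] = [T, T]
r5 m[wet→φ6] = [T, T]
r6 m[φ0→ice] = [T, T]
r6 m[φ0→rain] = [T, T]
r6 m[φ0→fog] = [T, T]
r6 m[φ1→rain] = [F, T]
r6 m[φ1→cld] = [T, T]
r6 m[φ2→rain] = [T, T]
r6 m[φ2→sprk] = [F, T]
r6 m[φ2→wet] = [T, F]
r6 m[φ3→snow] = [T, T]
r6 m[φ3→fog] = [T, T]
r6 m[φ4→sun] = [T, F]
r6 m[φ4→cld] = [F, T]
r6 m[φ5→cld] = [T, T]
r6 m[φ6→wet] = [T, T]
r6 m[ice→φ0] = [T, T]
r6 m[snow→φ3] = [T, T]
r6 m[rain→φ0] = [F, T]
r6 m[rain→φ1] = [T, T]
r6 m[rain→φ2] = [F, T]
r6 m[sun→φ4] = [T, T]
r6 m[fog→φ0] = [T, T]
r6 m[fog→φ3] = [T, T]
r6 m[sprk→φ2] = [T, T]
r6 m[cld→φ1] = [F, T]
r6 m[cld→φ4] = [T, T]
r6 m[cld→φ5] = [F, T]
r6 m[wet→φ2] = [T, T]
r6 m[wet→φ6] = [T, F]
r7 m[φ0→ice] = [T, T]
r7 m[φ0→rain] = [T, T]
r7 m[φ0→fog] = [T, T]
r7 m[φ1→rain] = [F, T]
r7 m[φ1→cld] = [T, T]
r7 m[φ2→rain] = [T, T]
r7 m[φ2→sprk] = [F, T]
r7 m[φ2→wet] = [T, F]
r7 m[φ3→snow] = [T, T]
r7 m[φ3→fog] = [T, T]
r7 m[φ4→sun] = [T, F]
r7 m[φ4→cld] = [F, T]
r7 m[φ5→cld] = [T, T]
r7 m[φ6→wet] = [T, T]
r7 m[ice→φ0] = [T, T]
r7 m[snow→φ3] = [T, T]
r7 m[rain→φ0] = [F, T]
r7 m[rain→φ1] = [T, T]
r7 m[rain→φ2] = [F, T]
r7 m[sun→φ4] = [T, T]
r7 m[fog→φ0] = [T, T]
r7 m[fog→φ3] = [T, T]
r7 m[sprk→φ2] = [T, T]
r7 m[cld→φ1] = [F, T]
r7 m[cld→φ4] = [T, T]
r7 m[cld→φ5] = [F, T]
r7 m[wet→φ2] = [T, T]
r7 m[wet→φ6] = [T, F]
fixed point reached at round 7
b[sprk] = ⊗ incoming = [F, T]

b[sprk] = [F, T]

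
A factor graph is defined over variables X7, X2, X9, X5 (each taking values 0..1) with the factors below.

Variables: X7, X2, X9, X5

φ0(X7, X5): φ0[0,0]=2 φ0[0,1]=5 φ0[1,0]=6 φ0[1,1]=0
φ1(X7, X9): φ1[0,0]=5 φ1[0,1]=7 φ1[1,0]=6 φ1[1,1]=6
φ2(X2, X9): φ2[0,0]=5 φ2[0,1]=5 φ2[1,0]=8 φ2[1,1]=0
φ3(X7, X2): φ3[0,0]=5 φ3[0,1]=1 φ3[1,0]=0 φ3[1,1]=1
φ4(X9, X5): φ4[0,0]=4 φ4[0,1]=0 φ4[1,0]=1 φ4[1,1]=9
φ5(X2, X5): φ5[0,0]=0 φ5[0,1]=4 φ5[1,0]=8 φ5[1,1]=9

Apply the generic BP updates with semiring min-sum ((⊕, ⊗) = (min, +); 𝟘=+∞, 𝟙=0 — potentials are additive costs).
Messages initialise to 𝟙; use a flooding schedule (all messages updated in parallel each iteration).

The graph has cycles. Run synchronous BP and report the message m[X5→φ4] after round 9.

init: all messages = 𝟙 over 2 values
r1 m[φ0→X7] = [2, 0]
r1 m[φ0→X5] = [2, 0]
r1 m[φ1→X7] = [5, 6]
r1 m[φ1→X9] = [5, 6]
r1 m[φ2→X2] = [5, 0]
r1 m[φ2→X9] = [5, 0]
r1 m[φ3→X7] = [1, 0]
r1 m[φ3→X2] = [0, 1]
r1 m[φ4→X9] = [0, 1]
r1 m[φ4→X5] = [1, 0]
r1 m[φ5→X2] = [0, 8]
r1 m[φ5→X5] = [0, 4]
r1 m[X7→φ0] = [0, 0]
r1 m[X7→φ1] = [0, 0]
r1 m[X7→φ3] = [0, 0]
r1 m[X2→φ2] = [0, 0]
r1 m[X2→φ3] = [0, 0]
r1 m[X2→φ5] = [0, 0]
r1 m[X9→φ1] = [0, 0]
r1 m[X9→φ2] = [0, 0]
r1 m[X9→φ4] = [0, 0]
r1 m[X5→φ0] = [0, 0]
r1 m[X5→φ4] = [0, 0]
r1 m[X5→φ5] = [0, 0]
r2 m[φ0→X7] = [2, 0]
r2 m[φ0→X5] = [2, 0]
r2 m[φ1→X7] = [5, 6]
r2 m[φ1→X9] = [5, 6]
r2 m[φ2→X2] = [5, 0]
r2 m[φ2→X9] = [5, 0]
r2 m[φ3→X7] = [1, 0]
r2 m[φ3→X2] = [0, 1]
r2 m[φ4→X9] = [0, 1]
r2 m[φ4→X5] = [1, 0]
r2 m[φ5→X2] = [0, 8]
r2 m[φ5→X5] = [0, 4]
r2 m[X7→φ0] = [6, 6]
r2 m[X7→φ1] = [3, 0]
r2 m[X7→φ3] = [7, 6]
r2 m[X2→φ2] = [0, 9]
r2 m[X2→φ3] = [5, 8]
r2 m[X2→φ5] = [5, 1]
r2 m[X9→φ1] = [5, 1]
r2 m[X9→φ2] = [5, 7]
r2 m[X9→φ4] = [10, 6]
r2 m[X5→φ0] = [1, 4]
r2 m[X5→φ4] = [2, 4]
r2 m[X5→φ5] = [3, 0]
r3 m[φ0→X7] = [3, 4]
r3 m[φ0→X5] = [8, 6]
r3 m[φ1→X7] = [8, 7]
r3 m[φ1→X9] = [6, 6]
r3 m[φ2→X2] = [10, 7]
r3 m[φ2→X9] = [5, 5]
r3 m[φ3→X7] = [9, 5]
r3 m[φ3→X2] = [6, 7]
r3 m[φ4→X9] = [4, 3]
r3 m[φ4→X5] = [7, 10]
r3 m[φ5→X2] = [3, 9]
r3 m[φ5→X5] = [5, 9]
r3 m[X7→φ0] = [6, 6]
r3 m[X7→φ1] = [3, 0]
r3 m[X7→φ3] = [7, 6]
r3 m[X2→φ2] = [0, 9]
r3 m[X2→φ3] = [5, 8]
r3 m[X2→φ5] = [5, 1]
r3 m[X9→φ1] = [5, 1]
r3 m[X9→φ2] = [5, 7]
r3 m[X9→φ4] = [10, 6]
r3 m[X5→φ0] = [1, 4]
r3 m[X5→φ4] = [2, 4]
r3 m[X5→φ5] = [3, 0]
r4 m[φ0→X7] = [3, 4]
r4 m[φ0→X5] = [8, 6]
r4 m[φ1→X7] = [8, 7]
r4 m[φ1→X9] = [6, 6]
r4 m[φ2→X2] = [10, 7]
r4 m[φ2→X9] = [5, 5]
r4 m[φ3→X7] = [9, 5]
r4 m[φ3→X2] = [6, 7]
r4 m[φ4→X9] = [4, 3]
r4 m[φ4→X5] = [7, 10]
r4 m[φ5→X2] = [3, 9]
r4 m[φ5→X5] = [5, 9]
r4 m[X7→φ0] = [17, 12]
r4 m[X7→φ1] = [12, 9]
r4 m[X7→φ3] = [11, 11]
r4 m[X2→φ2] = [9, 16]
r4 m[X2→φ3] = [13, 16]
r4 m[X2→φ5] = [16, 14]
r4 m[X9→φ1] = [9, 8]
r4 m[X9→φ2] = [10, 9]
r4 m[X9→φ4] = [11, 11]
r4 m[X5→φ0] = [12, 19]
r4 m[X5→φ4] = [13, 15]
r4 m[X5→φ5] = [15, 16]
r5 m[φ0→X7] = [14, 18]
r5 m[φ0→X5] = [18, 12]
r5 m[φ1→X7] = [14, 14]
r5 m[φ1→X9] = [15, 15]
r5 m[φ2→X2] = [14, 9]
r5 m[φ2→X9] = [14, 14]
r5 m[φ3→X7] = [17, 13]
r5 m[φ3→X2] = [11, 12]
r5 m[φ4→X9] = [15, 14]
r5 m[φ4→X5] = [12, 11]
r5 m[φ5→X2] = [15, 23]
r5 m[φ5→X5] = [16, 20]
r5 m[X7→φ0] = [17, 12]
r5 m[X7→φ1] = [12, 9]
r5 m[X7→φ3] = [11, 11]
r5 m[X2→φ2] = [9, 16]
r5 m[X2→φ3] = [13, 16]
r5 m[X2→φ5] = [16, 14]
r5 m[X9→φ1] = [9, 8]
r5 m[X9→φ2] = [10, 9]
r5 m[X9→φ4] = [11, 11]
r5 m[X5→φ0] = [12, 19]
r5 m[X5→φ4] = [13, 15]
r5 m[X5→φ5] = [15, 16]
r6 m[φ0→X7] = [14, 18]
r6 m[φ0→X5] = [18, 12]
r6 m[φ1→X7] = [14, 14]
r6 m[φ1→X9] = [15, 15]
r6 m[φ2→X2] = [14, 9]
r6 m[φ2→X9] = [14, 14]
r6 m[φ3→X7] = [17, 13]
r6 m[φ3→X2] = [11, 12]
r6 m[φ4→X9] = [15, 14]
r6 m[φ4→X5] = [12, 11]
r6 m[φ5→X2] = [15, 23]
r6 m[φ5→X5] = [16, 20]
r6 m[X7→φ0] = [31, 27]
r6 m[X7→φ1] = [31, 31]
r6 m[X7→φ3] = [28, 32]
r6 m[X2→φ2] = [26, 35]
r6 m[X2→φ3] = [29, 32]
r6 m[X2→φ5] = [25, 21]
r6 m[X9→φ1] = [29, 28]
r6 m[X9→φ2] = [30, 29]
r6 m[X9→φ4] = [29, 29]
r6 m[X5→φ0] = [28, 31]
r6 m[X5→φ4] = [34, 32]
r6 m[X5→φ5] = [30, 23]
r7 m[φ0→X7] = [30, 31]
r7 m[φ0→X5] = [33, 27]
r7 m[φ1→X7] = [34, 34]
r7 m[φ1→X9] = [36, 37]
r7 m[φ2→X2] = [34, 29]
r7 m[φ2→X9] = [31, 31]
r7 m[φ3→X7] = [33, 29]
r7 m[φ3→X2] = [32, 29]
r7 m[φ4→X9] = [32, 35]
r7 m[φ4→X5] = [30, 29]
r7 m[φ5→X2] = [27, 32]
r7 m[φ5→X5] = [25, 29]
r7 m[X7→φ0] = [31, 27]
r7 m[X7→φ1] = [31, 31]
r7 m[X7→φ3] = [28, 32]
r7 m[X2→φ2] = [26, 35]
r7 m[X2→φ3] = [29, 32]
r7 m[X2→φ5] = [25, 21]
r7 m[X9→φ1] = [29, 28]
r7 m[X9→φ2] = [30, 29]
r7 m[X9→φ4] = [29, 29]
r7 m[X5→φ0] = [28, 31]
r7 m[X5→φ4] = [34, 32]
r7 m[X5→φ5] = [30, 23]
r8 m[φ0→X7] = [30, 31]
r8 m[φ0→X5] = [33, 27]
r8 m[φ1→X7] = [34, 34]
r8 m[φ1→X9] = [36, 37]
r8 m[φ2→X2] = [34, 29]
r8 m[φ2→X9] = [31, 31]
r8 m[φ3→X7] = [33, 29]
r8 m[φ3→X2] = [32, 29]
r8 m[φ4→X9] = [32, 35]
r8 m[φ4→X5] = [30, 29]
r8 m[φ5→X2] = [27, 32]
r8 m[φ5→X5] = [25, 29]
r8 m[X7→φ0] = [67, 63]
r8 m[X7→φ1] = [63, 60]
r8 m[X7→φ3] = [64, 65]
r8 m[X2→φ2] = [59, 61]
r8 m[X2→φ3] = [61, 61]
r8 m[X2→φ5] = [66, 58]
r8 m[X9→φ1] = [63, 66]
r8 m[X9→φ2] = [68, 72]
r8 m[X9→φ4] = [67, 68]
r8 m[X5→φ0] = [55, 58]
r8 m[X5→φ4] = [58, 56]
r8 m[X5→φ5] = [63, 56]
r9 m[φ0→X7] = [57, 58]
r9 m[φ0→X5] = [69, 63]
r9 m[φ1→X7] = [68, 69]
r9 m[φ1→X9] = [66, 66]
r9 m[φ2→X2] = [73, 72]
r9 m[φ2→X9] = [64, 61]
r9 m[φ3→X7] = [62, 61]
r9 m[φ3→X2] = [65, 65]
r9 m[φ4→X9] = [56, 59]
r9 m[φ4→X5] = [69, 67]
r9 m[φ5→X2] = [60, 65]
r9 m[φ5→X5] = [66, 67]
r9 m[X7→φ0] = [67, 63]
r9 m[X7→φ1] = [63, 60]
r9 m[X7→φ3] = [64, 65]
r9 m[X2→φ2] = [59, 61]
r9 m[X2→φ3] = [61, 61]
r9 m[X2→φ5] = [66, 58]
r9 m[X9→φ1] = [63, 66]
r9 m[X9→φ2] = [68, 72]
r9 m[X9→φ4] = [67, 68]
r9 m[X5→φ0] = [55, 58]
r9 m[X5→φ4] = [58, 56]
r9 m[X5→φ5] = [63, 56]

message @ round 9 = [58, 56]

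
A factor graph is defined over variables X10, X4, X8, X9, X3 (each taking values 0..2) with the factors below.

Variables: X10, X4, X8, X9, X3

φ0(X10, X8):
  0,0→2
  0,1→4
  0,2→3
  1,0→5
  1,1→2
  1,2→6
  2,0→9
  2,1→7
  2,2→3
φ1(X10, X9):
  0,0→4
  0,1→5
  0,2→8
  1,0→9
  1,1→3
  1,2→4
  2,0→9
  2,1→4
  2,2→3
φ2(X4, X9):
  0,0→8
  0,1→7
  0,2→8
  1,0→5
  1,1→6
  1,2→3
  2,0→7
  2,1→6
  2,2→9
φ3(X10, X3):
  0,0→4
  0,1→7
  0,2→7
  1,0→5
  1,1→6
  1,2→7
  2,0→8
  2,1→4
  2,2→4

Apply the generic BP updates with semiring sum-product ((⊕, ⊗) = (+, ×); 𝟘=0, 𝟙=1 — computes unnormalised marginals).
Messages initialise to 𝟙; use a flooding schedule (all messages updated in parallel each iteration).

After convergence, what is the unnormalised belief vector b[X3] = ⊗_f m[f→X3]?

init: all messages = 𝟙 over 3 values
r1 m[φ0→X10] = [9, 13, 19]
r1 m[φ0→X8] = [16, 13, 12]
r1 m[φ1→X10] = [17, 16, 16]
r1 m[φ1→X9] = [22, 12, 15]
r1 m[φ2→X4] = [23, 14, 22]
r1 m[φ2→X9] = [20, 19, 20]
r1 m[φ3→X10] = [18, 18, 16]
r1 m[φ3→X3] = [17, 17, 18]
r1 m[X10→φ0] = [1, 1, 1]
r1 m[X10→φ1] = [1, 1, 1]
r1 m[X10→φ3] = [1, 1, 1]
r1 m[X4→φ2] = [1, 1, 1]
r1 m[X8→φ0] = [1, 1, 1]
r1 m[X9→φ1] = [1, 1, 1]
r1 m[X9→φ2] = [1, 1, 1]
r1 m[X3→φ3] = [1, 1, 1]
r2 m[φ0→X10] = [9, 13, 19]
r2 m[φ0→X8] = [16, 13, 12]
r2 m[φ1→X10] = [17, 16, 16]
r2 m[φ1→X9] = [22, 12, 15]
r2 m[φ2→X4] = [23, 14, 22]
r2 m[φ2→X9] = [20, 19, 20]
r2 m[φ3→X10] = [18, 18, 16]
r2 m[φ3→X3] = [17, 17, 18]
r2 m[X10→φ0] = [306, 288, 256]
r2 m[X10→φ1] = [162, 234, 304]
r2 m[X10→φ3] = [153, 208, 304]
r2 m[X4→φ2] = [1, 1, 1]
r2 m[X8→φ0] = [1, 1, 1]
r2 m[X9→φ1] = [20, 19, 20]
r2 m[X9→φ2] = [22, 12, 15]
r2 m[X3→φ3] = [1, 1, 1]
r3 m[φ0→X10] = [9, 13, 19]
r3 m[φ0→X8] = [4356, 3592, 3414]
r3 m[φ1→X10] = [335, 317, 316]
r3 m[φ1→X9] = [5490, 2728, 3144]
r3 m[φ2→X4] = [380, 227, 361]
r3 m[φ2→X9] = [20, 19, 20]
r3 m[φ3→X10] = [18, 18, 16]
r3 m[φ3→X3] = [4084, 3535, 3743]
r3 m[X10→φ0] = [306, 288, 256]
r3 m[X10→φ1] = [162, 234, 304]
r3 m[X10→φ3] = [153, 208, 304]
r3 m[X4→φ2] = [1, 1, 1]
r3 m[X8→φ0] = [1, 1, 1]
r3 m[X9→φ1] = [20, 19, 20]
r3 m[X9→φ2] = [22, 12, 15]
r3 m[X3→φ3] = [1, 1, 1]
r4 m[φ0→X10] = [9, 13, 19]
r4 m[φ0→X8] = [4356, 3592, 3414]
r4 m[φ1→X10] = [335, 317, 316]
r4 m[φ1→X9] = [5490, 2728, 3144]
r4 m[φ2→X4] = [380, 227, 361]
r4 m[φ2→X9] = [20, 19, 20]
r4 m[φ3→X10] = [18, 18, 16]
r4 m[φ3→X3] = [4084, 3535, 3743]
r4 m[X10→φ0] = [6030, 5706, 5056]
r4 m[X10→φ1] = [162, 234, 304]
r4 m[X10→φ3] = [3015, 4121, 6004]
r4 m[X4→φ2] = [1, 1, 1]
r4 m[X8→φ0] = [1, 1, 1]
r4 m[X9→φ1] = [20, 19, 20]
r4 m[X9→φ2] = [5490, 2728, 3144]
r4 m[X3→φ3] = [1, 1, 1]
r5 m[φ0→X10] = [9, 13, 19]
r5 m[φ0→X8] = [86094, 70924, 67494]
r5 m[φ1→X10] = [335, 317, 316]
r5 m[φ1→X9] = [5490, 2728, 3144]
r5 m[φ2→X4] = [88168, 53250, 83094]
r5 m[φ2→X9] = [20, 19, 20]
r5 m[φ3→X10] = [18, 18, 16]
r5 m[φ3→X3] = [80697, 69847, 73968]
r5 m[X10→φ0] = [6030, 5706, 5056]
r5 m[X10→φ1] = [162, 234, 304]
r5 m[X10→φ3] = [3015, 4121, 6004]
r5 m[X4→φ2] = [1, 1, 1]
r5 m[X8→φ0] = [1, 1, 1]
r5 m[X9→φ1] = [20, 19, 20]
r5 m[X9→φ2] = [5490, 2728, 3144]
r5 m[X3→φ3] = [1, 1, 1]
r6 m[φ0→X10] = [9, 13, 19]
r6 m[φ0→X8] = [86094, 70924, 67494]
r6 m[φ1→X10] = [335, 317, 316]
r6 m[φ1→X9] = [5490, 2728, 3144]
r6 m[φ2→X4] = [88168, 53250, 83094]
r6 m[φ2→X9] = [20, 19, 20]
r6 m[φ3→X10] = [18, 18, 16]
r6 m[φ3→X3] = [80697, 69847, 73968]
r6 m[X10→φ0] = [6030, 5706, 5056]
r6 m[X10→φ1] = [162, 234, 304]
r6 m[X10→φ3] = [3015, 4121, 6004]
r6 m[X4→φ2] = [1, 1, 1]
r6 m[X8→φ0] = [1, 1, 1]
r6 m[X9→φ1] = [20, 19, 20]
r6 m[X9→φ2] = [5490, 2728, 3144]
r6 m[X3→φ3] = [1, 1, 1]
fixed point reached at round 6
b[X3] = ⊗ incoming = [80697, 69847, 73968]

b[X3] = [80697, 69847, 73968]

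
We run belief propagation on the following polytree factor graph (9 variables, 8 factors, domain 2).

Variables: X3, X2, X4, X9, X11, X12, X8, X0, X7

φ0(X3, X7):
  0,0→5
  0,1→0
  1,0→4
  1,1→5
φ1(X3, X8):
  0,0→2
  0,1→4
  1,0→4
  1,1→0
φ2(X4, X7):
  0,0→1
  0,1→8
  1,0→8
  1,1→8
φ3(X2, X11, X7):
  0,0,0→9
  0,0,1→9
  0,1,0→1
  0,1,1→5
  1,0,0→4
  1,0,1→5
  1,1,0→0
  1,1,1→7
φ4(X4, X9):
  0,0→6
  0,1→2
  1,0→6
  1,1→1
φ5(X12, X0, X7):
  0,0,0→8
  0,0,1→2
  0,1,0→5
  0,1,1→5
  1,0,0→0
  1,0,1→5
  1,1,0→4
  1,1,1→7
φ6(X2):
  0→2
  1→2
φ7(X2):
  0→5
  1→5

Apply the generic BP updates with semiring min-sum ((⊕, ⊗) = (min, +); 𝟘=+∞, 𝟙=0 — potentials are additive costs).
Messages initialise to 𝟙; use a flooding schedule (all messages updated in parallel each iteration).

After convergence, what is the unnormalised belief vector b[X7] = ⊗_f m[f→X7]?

init: all messages = 𝟙 over 2 values
r1 m[φ0→X3] = [0, 4]
r1 m[φ0→X7] = [4, 0]
r1 m[φ1→X3] = [2, 0]
r1 m[φ1→X8] = [2, 0]
r1 m[φ2→X4] = [1, 8]
r1 m[φ2→X7] = [1, 8]
r1 m[φ3→X2] = [1, 0]
r1 m[φ3→X11] = [4, 0]
r1 m[φ3→X7] = [0, 5]
r1 m[φ4→X4] = [2, 1]
r1 m[φ4→X9] = [6, 1]
r1 m[φ5→X12] = [2, 0]
r1 m[φ5→X0] = [0, 4]
r1 m[φ5→X7] = [0, 2]
r1 m[φ6→X2] = [2, 2]
r1 m[φ7→X2] = [5, 5]
r1 m[X3→φ0] = [0, 0]
r1 m[X3→φ1] = [0, 0]
r1 m[X2→φ3] = [0, 0]
r1 m[X2→φ6] = [0, 0]
r1 m[X2→φ7] = [0, 0]
r1 m[X4→φ2] = [0, 0]
r1 m[X4→φ4] = [0, 0]
r1 m[X9→φ4] = [0, 0]
r1 m[X11→φ3] = [0, 0]
r1 m[X12→φ5] = [0, 0]
r1 m[X8→φ1] = [0, 0]
r1 m[X0→φ5] = [0, 0]
r1 m[X7→φ0] = [0, 0]
r1 m[X7→φ2] = [0, 0]
r1 m[X7→φ3] = [0, 0]
r1 m[X7→φ5] = [0, 0]
r2 m[φ0→X3] = [0, 4]
r2 m[φ0→X7] = [4, 0]
r2 m[φ1→X3] = [2, 0]
r2 m[φ1→X8] = [2, 0]
r2 m[φ2→X4] = [1, 8]
r2 m[φ2→X7] = [1, 8]
r2 m[φ3→X2] = [1, 0]
r2 m[φ3→X11] = [4, 0]
r2 m[φ3→X7] = [0, 5]
r2 m[φ4→X4] = [2, 1]
r2 m[φ4→X9] = [6, 1]
r2 m[φ5→X12] = [2, 0]
r2 m[φ5→X0] = [0, 4]
r2 m[φ5→X7] = [0, 2]
r2 m[φ6→X2] = [2, 2]
r2 m[φ7→X2] = [5, 5]
r2 m[X3→φ0] = [2, 0]
r2 m[X3→φ1] = [0, 4]
r2 m[X2→φ3] = [7, 7]
r2 m[X2→φ6] = [6, 5]
r2 m[X2→φ7] = [3, 2]
r2 m[X4→φ2] = [2, 1]
r2 m[X4→φ4] = [1, 8]
r2 m[X9→φ4] = [0, 0]
r2 m[X11→φ3] = [0, 0]
r2 m[X12→φ5] = [0, 0]
r2 m[X8→φ1] = [0, 0]
r2 m[X0→φ5] = [0, 0]
r2 m[X7→φ0] = [1, 15]
r2 m[X7→φ2] = [4, 7]
r2 m[X7→φ3] = [5, 10]
r2 m[X7→φ5] = [5, 13]
r3 m[φ0→X3] = [6, 5]
r3 m[φ0→X7] = [4, 2]
r3 m[φ1→X3] = [2, 0]
r3 m[φ1→X8] = [2, 4]
r3 m[φ2→X4] = [5, 12]
r3 m[φ2→X7] = [3, 9]
r3 m[φ3→X2] = [6, 5]
r3 m[φ3→X11] = [16, 12]
r3 m[φ3→X7] = [7, 12]
r3 m[φ4→X4] = [2, 1]
r3 m[φ4→X9] = [7, 3]
r3 m[φ5→X12] = [10, 5]
r3 m[φ5→X0] = [5, 9]
r3 m[φ5→X7] = [0, 2]
r3 m[φ6→X2] = [2, 2]
r3 m[φ7→X2] = [5, 5]
r3 m[X3→φ0] = [2, 0]
r3 m[X3→φ1] = [0, 4]
r3 m[X2→φ3] = [7, 7]
r3 m[X2→φ6] = [6, 5]
r3 m[X2→φ7] = [3, 2]
r3 m[X4→φ2] = [2, 1]
r3 m[X4→φ4] = [1, 8]
r3 m[X9→φ4] = [0, 0]
r3 m[X11→φ3] = [0, 0]
r3 m[X12→φ5] = [0, 0]
r3 m[X8→φ1] = [0, 0]
r3 m[X0→φ5] = [0, 0]
r3 m[X7→φ0] = [1, 15]
r3 m[X7→φ2] = [4, 7]
r3 m[X7→φ3] = [5, 10]
r3 m[X7→φ5] = [5, 13]
r4 m[φ0→X3] = [6, 5]
r4 m[φ0→X7] = [4, 2]
r4 m[φ1→X3] = [2, 0]
r4 m[φ1→X8] = [2, 4]
r4 m[φ2→X4] = [5, 12]
r4 m[φ2→X7] = [3, 9]
r4 m[φ3→X2] = [6, 5]
r4 m[φ3→X11] = [16, 12]
r4 m[φ3→X7] = [7, 12]
r4 m[φ4→X4] = [2, 1]
r4 m[φ4→X9] = [7, 3]
r4 m[φ5→X12] = [10, 5]
r4 m[φ5→X0] = [5, 9]
r4 m[φ5→X7] = [0, 2]
r4 m[φ6→X2] = [2, 2]
r4 m[φ7→X2] = [5, 5]
r4 m[X3→φ0] = [2, 0]
r4 m[X3→φ1] = [6, 5]
r4 m[X2→φ3] = [7, 7]
r4 m[X2→φ6] = [11, 10]
r4 m[X2→φ7] = [8, 7]
r4 m[X4→φ2] = [2, 1]
r4 m[X4→φ4] = [5, 12]
r4 m[X9→φ4] = [0, 0]
r4 m[X11→φ3] = [0, 0]
r4 m[X12→φ5] = [0, 0]
r4 m[X8→φ1] = [0, 0]
r4 m[X0→φ5] = [0, 0]
r4 m[X7→φ0] = [10, 23]
r4 m[X7→φ2] = [11, 16]
r4 m[X7→φ3] = [7, 13]
r4 m[X7→φ5] = [14, 23]
r5 m[φ0→X3] = [15, 14]
r5 m[φ0→X7] = [4, 2]
r5 m[φ1→X3] = [2, 0]
r5 m[φ1→X8] = [8, 5]
r5 m[φ2→X4] = [12, 19]
r5 m[φ2→X7] = [3, 9]
r5 m[φ3→X2] = [8, 7]
r5 m[φ3→X11] = [18, 14]
r5 m[φ3→X7] = [7, 12]
r5 m[φ4→X4] = [2, 1]
r5 m[φ4→X9] = [11, 7]
r5 m[φ5→X12] = [19, 14]
r5 m[φ5→X0] = [14, 18]
r5 m[φ5→X7] = [0, 2]
r5 m[φ6→X2] = [2, 2]
r5 m[φ7→X2] = [5, 5]
r5 m[X3→φ0] = [2, 0]
r5 m[X3→φ1] = [6, 5]
r5 m[X2→φ3] = [7, 7]
r5 m[X2→φ6] = [11, 10]
r5 m[X2→φ7] = [8, 7]
r5 m[X4→φ2] = [2, 1]
r5 m[X4→φ4] = [5, 12]
r5 m[X9→φ4] = [0, 0]
r5 m[X11→φ3] = [0, 0]
r5 m[X12→φ5] = [0, 0]
r5 m[X8→φ1] = [0, 0]
r5 m[X0→φ5] = [0, 0]
r5 m[X7→φ0] = [10, 23]
r5 m[X7→φ2] = [11, 16]
r5 m[X7→φ3] = [7, 13]
r5 m[X7→φ5] = [14, 23]
r6 m[φ0→X3] = [15, 14]
r6 m[φ0→X7] = [4, 2]
r6 m[φ1→X3] = [2, 0]
r6 m[φ1→X8] = [8, 5]
r6 m[φ2→X4] = [12, 19]
r6 m[φ2→X7] = [3, 9]
r6 m[φ3→X2] = [8, 7]
r6 m[φ3→X11] = [18, 14]
r6 m[φ3→X7] = [7, 12]
r6 m[φ4→X4] = [2, 1]
r6 m[φ4→X9] = [11, 7]
r6 m[φ5→X12] = [19, 14]
r6 m[φ5→X0] = [14, 18]
r6 m[φ5→X7] = [0, 2]
r6 m[φ6→X2] = [2, 2]
r6 m[φ7→X2] = [5, 5]
r6 m[X3→φ0] = [2, 0]
r6 m[X3→φ1] = [15, 14]
r6 m[X2→φ3] = [7, 7]
r6 m[X2→φ6] = [13, 12]
r6 m[X2→φ7] = [10, 9]
r6 m[X4→φ2] = [2, 1]
r6 m[X4→φ4] = [12, 19]
r6 m[X9→φ4] = [0, 0]
r6 m[X11→φ3] = [0, 0]
r6 m[X12→φ5] = [0, 0]
r6 m[X8→φ1] = [0, 0]
r6 m[X0→φ5] = [0, 0]
r6 m[X7→φ0] = [10, 23]
r6 m[X7→φ2] = [11, 16]
r6 m[X7→φ3] = [7, 13]
r6 m[X7→φ5] = [14, 23]
r7 m[φ0→X3] = [15, 14]
r7 m[φ0→X7] = [4, 2]
r7 m[φ1→X3] = [2, 0]
r7 m[φ1→X8] = [17, 14]
r7 m[φ2→X4] = [12, 19]
r7 m[φ2→X7] = [3, 9]
r7 m[φ3→X2] = [8, 7]
r7 m[φ3→X11] = [18, 14]
r7 m[φ3→X7] = [7, 12]
r7 m[φ4→X4] = [2, 1]
r7 m[φ4→X9] = [18, 14]
r7 m[φ5→X12] = [19, 14]
r7 m[φ5→X0] = [14, 18]
r7 m[φ5→X7] = [0, 2]
r7 m[φ6→X2] = [2, 2]
r7 m[φ7→X2] = [5, 5]
r7 m[X3→φ0] = [2, 0]
r7 m[X3→φ1] = [15, 14]
r7 m[X2→φ3] = [7, 7]
r7 m[X2→φ6] = [13, 12]
r7 m[X2→φ7] = [10, 9]
r7 m[X4→φ2] = [2, 1]
r7 m[X4→φ4] = [12, 19]
r7 m[X9→φ4] = [0, 0]
r7 m[X11→φ3] = [0, 0]
r7 m[X12→φ5] = [0, 0]
r7 m[X8→φ1] = [0, 0]
r7 m[X0→φ5] = [0, 0]
r7 m[X7→φ0] = [10, 23]
r7 m[X7→φ2] = [11, 16]
r7 m[X7→φ3] = [7, 13]
r7 m[X7→φ5] = [14, 23]
r8 m[φ0→X3] = [15, 14]
r8 m[φ0→X7] = [4, 2]
r8 m[φ1→X3] = [2, 0]
r8 m[φ1→X8] = [17, 14]
r8 m[φ2→X4] = [12, 19]
r8 m[φ2→X7] = [3, 9]
r8 m[φ3→X2] = [8, 7]
r8 m[φ3→X11] = [18, 14]
r8 m[φ3→X7] = [7, 12]
r8 m[φ4→X4] = [2, 1]
r8 m[φ4→X9] = [18, 14]
r8 m[φ5→X12] = [19, 14]
r8 m[φ5→X0] = [14, 18]
r8 m[φ5→X7] = [0, 2]
r8 m[φ6→X2] = [2, 2]
r8 m[φ7→X2] = [5, 5]
r8 m[X3→φ0] = [2, 0]
r8 m[X3→φ1] = [15, 14]
r8 m[X2→φ3] = [7, 7]
r8 m[X2→φ6] = [13, 12]
r8 m[X2→φ7] = [10, 9]
r8 m[X4→φ2] = [2, 1]
r8 m[X4→φ4] = [12, 19]
r8 m[X9→φ4] = [0, 0]
r8 m[X11→φ3] = [0, 0]
r8 m[X12→φ5] = [0, 0]
r8 m[X8→φ1] = [0, 0]
r8 m[X0→φ5] = [0, 0]
r8 m[X7→φ0] = [10, 23]
r8 m[X7→φ2] = [11, 16]
r8 m[X7→φ3] = [7, 13]
r8 m[X7→φ5] = [14, 23]
fixed point reached at round 8
b[X7] = ⊗ incoming = [14, 25]

b[X7] = [14, 25]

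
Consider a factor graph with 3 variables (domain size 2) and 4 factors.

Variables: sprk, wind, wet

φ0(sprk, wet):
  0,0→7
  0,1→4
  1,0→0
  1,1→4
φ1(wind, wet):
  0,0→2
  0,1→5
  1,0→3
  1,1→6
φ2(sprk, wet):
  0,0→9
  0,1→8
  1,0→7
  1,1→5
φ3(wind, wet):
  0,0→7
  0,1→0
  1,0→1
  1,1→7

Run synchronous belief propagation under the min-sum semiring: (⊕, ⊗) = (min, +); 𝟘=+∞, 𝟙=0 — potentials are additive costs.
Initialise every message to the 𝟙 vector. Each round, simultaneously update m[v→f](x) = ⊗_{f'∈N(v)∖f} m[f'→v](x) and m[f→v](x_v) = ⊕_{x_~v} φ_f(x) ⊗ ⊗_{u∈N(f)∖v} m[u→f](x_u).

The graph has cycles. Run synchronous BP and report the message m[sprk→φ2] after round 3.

init: all messages = 𝟙 over 2 values
r1 m[φ0→sprk] = [4, 0]
r1 m[φ0→wet] = [0, 4]
r1 m[φ1→wind] = [2, 3]
r1 m[φ1→wet] = [2, 5]
r1 m[φ2→sprk] = [8, 5]
r1 m[φ2→wet] = [7, 5]
r1 m[φ3→wind] = [0, 1]
r1 m[φ3→wet] = [1, 0]
r1 m[sprk→φ0] = [0, 0]
r1 m[sprk→φ2] = [0, 0]
r1 m[wind→φ1] = [0, 0]
r1 m[wind→φ3] = [0, 0]
r1 m[wet→φ0] = [0, 0]
r1 m[wet→φ1] = [0, 0]
r1 m[wet→φ2] = [0, 0]
r1 m[wet→φ3] = [0, 0]
r2 m[φ0→sprk] = [4, 0]
r2 m[φ0→wet] = [0, 4]
r2 m[φ1→wind] = [2, 3]
r2 m[φ1→wet] = [2, 5]
r2 m[φ2→sprk] = [8, 5]
r2 m[φ2→wet] = [7, 5]
r2 m[φ3→wind] = [0, 1]
r2 m[φ3→wet] = [1, 0]
r2 m[sprk→φ0] = [8, 5]
r2 m[sprk→φ2] = [4, 0]
r2 m[wind→φ1] = [0, 1]
r2 m[wind→φ3] = [2, 3]
r2 m[wet→φ0] = [10, 10]
r2 m[wet→φ1] = [8, 9]
r2 m[wet→φ2] = [3, 9]
r2 m[wet→φ3] = [9, 14]
r3 m[φ0→sprk] = [14, 10]
r3 m[φ0→wet] = [5, 9]
r3 m[φ1→wind] = [10, 11]
r3 m[φ1→wet] = [2, 5]
r3 m[φ2→sprk] = [12, 10]
r3 m[φ2→wet] = [7, 5]
r3 m[φ3→wind] = [14, 10]
r3 m[φ3→wet] = [4, 2]
r3 m[sprk→φ0] = [8, 5]
r3 m[sprk→φ2] = [4, 0]
r3 m[wind→φ1] = [0, 1]
r3 m[wind→φ3] = [2, 3]
r3 m[wet→φ0] = [10, 10]
r3 m[wet→φ1] = [8, 9]
r3 m[wet→φ2] = [3, 9]
r3 m[wet→φ3] = [9, 14]

message @ round 3 = [4, 0]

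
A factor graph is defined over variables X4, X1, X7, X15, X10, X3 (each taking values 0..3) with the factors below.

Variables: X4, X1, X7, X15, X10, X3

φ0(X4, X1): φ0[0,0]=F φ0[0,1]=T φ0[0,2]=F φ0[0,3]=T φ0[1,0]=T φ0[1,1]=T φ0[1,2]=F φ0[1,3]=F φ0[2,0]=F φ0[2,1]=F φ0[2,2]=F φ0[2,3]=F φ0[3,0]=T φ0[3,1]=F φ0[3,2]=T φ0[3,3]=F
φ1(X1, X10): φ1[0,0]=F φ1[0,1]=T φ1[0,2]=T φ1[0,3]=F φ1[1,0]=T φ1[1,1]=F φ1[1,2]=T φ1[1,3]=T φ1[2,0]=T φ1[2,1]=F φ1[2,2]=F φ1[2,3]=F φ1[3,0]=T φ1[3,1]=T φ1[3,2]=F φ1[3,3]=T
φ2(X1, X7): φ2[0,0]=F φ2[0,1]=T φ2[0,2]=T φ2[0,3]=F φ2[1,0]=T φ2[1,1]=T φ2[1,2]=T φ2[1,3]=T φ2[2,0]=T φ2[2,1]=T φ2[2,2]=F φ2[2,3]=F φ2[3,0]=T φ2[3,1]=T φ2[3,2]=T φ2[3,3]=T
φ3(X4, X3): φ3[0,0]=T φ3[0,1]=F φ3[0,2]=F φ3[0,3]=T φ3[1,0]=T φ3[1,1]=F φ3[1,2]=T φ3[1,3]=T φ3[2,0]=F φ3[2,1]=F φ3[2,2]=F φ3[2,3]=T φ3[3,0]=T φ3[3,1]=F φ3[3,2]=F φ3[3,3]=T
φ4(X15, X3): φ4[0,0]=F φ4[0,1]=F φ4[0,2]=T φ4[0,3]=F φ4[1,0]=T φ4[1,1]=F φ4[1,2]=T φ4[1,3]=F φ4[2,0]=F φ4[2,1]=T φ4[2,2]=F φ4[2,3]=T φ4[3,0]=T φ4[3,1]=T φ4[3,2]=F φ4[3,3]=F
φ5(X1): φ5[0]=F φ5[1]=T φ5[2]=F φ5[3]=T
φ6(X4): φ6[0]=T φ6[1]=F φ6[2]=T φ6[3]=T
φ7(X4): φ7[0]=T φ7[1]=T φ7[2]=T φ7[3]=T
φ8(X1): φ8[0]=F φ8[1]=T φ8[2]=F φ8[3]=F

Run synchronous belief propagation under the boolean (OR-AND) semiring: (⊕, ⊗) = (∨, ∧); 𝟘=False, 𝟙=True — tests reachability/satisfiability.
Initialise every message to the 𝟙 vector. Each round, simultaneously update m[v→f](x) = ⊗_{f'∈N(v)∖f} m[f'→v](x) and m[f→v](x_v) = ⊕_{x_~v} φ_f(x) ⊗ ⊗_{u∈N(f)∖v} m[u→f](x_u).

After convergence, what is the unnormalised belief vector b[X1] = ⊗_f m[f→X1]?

init: all messages = 𝟙 over 4 values
r1 m[φ0→X4] = [T, T, F, T]
r1 m[φ0→X1] = [T, T, T, T]
r1 m[φ1→X1] = [T, T, T, T]
r1 m[φ1→X10] = [T, T, T, T]
r1 m[φ2→X1] = [T, T, T, T]
r1 m[φ2→X7] = [T, T, T, T]
r1 m[φ3→X4] = [T, T, T, T]
r1 m[φ3→X3] = [T, F, T, T]
r1 m[φ4→X15] = [T, T, T, T]
r1 m[φ4→X3] = [T, T, T, T]
r1 m[φ5→X1] = [F, T, F, T]
r1 m[φ6→X4] = [T, F, T, T]
r1 m[φ7→X4] = [T, T, T, T]
r1 m[φ8→X1] = [F, T, F, F]
r1 m[X4→φ0] = [T, T, T, T]
r1 m[X4→φ3] = [T, T, T, T]
r1 m[X4→φ6] = [T, T, T, T]
r1 m[X4→φ7] = [T, T, T, T]
r1 m[X1→φ0] = [T, T, T, T]
r1 m[X1→φ1] = [T, T, T, T]
r1 m[X1→φ2] = [T, T, T, T]
r1 m[X1→φ5] = [T, T, T, T]
r1 m[X1→φ8] = [T, T, T, T]
r1 m[X7→φ2] = [T, T, T, T]
r1 m[X15→φ4] = [T, T, T, T]
r1 m[X10→φ1] = [T, T, T, T]
r1 m[X3→φ3] = [T, T, T, T]
r1 m[X3→φ4] = [T, T, T, T]
r2 m[φ0→X4] = [T, T, F, T]
r2 m[φ0→X1] = [T, T, T, T]
r2 m[φ1→X1] = [T, T, T, T]
r2 m[φ1→X10] = [T, T, T, T]
r2 m[φ2→X1] = [T, T, T, T]
r2 m[φ2→X7] = [T, T, T, T]
r2 m[φ3→X4] = [T, T, T, T]
r2 m[φ3→X3] = [T, F, T, T]
r2 m[φ4→X15] = [T, T, T, T]
r2 m[φ4→X3] = [T, T, T, T]
r2 m[φ5→X1] = [F, T, F, T]
r2 m[φ6→X4] = [T, F, T, T]
r2 m[φ7→X4] = [T, T, T, T]
r2 m[φ8→X1] = [F, T, F, F]
r2 m[X4→φ0] = [T, F, T, T]
r2 m[X4→φ3] = [T, F, F, T]
r2 m[X4→φ6] = [T, T, F, T]
r2 m[X4→φ7] = [T, F, F, T]
r2 m[X1→φ0] = [F, T, F, F]
r2 m[X1→φ1] = [F, T, F, F]
r2 m[X1→φ2] = [F, T, F, F]
r2 m[X1→φ5] = [F, T, F, F]
r2 m[X1→φ8] = [F, T, F, T]
r2 m[X7→φ2] = [T, T, T, T]
r2 m[X15→φ4] = [T, T, T, T]
r2 m[X10→φ1] = [T, T, T, T]
r2 m[X3→φ3] = [T, T, T, T]
r2 m[X3→φ4] = [T, F, T, T]
r3 m[φ0→X4] = [T, T, F, F]
r3 m[φ0→X1] = [T, T, T, T]
r3 m[φ1→X1] = [T, T, T, T]
r3 m[φ1→X10] = [T, F, T, T]
r3 m[φ2→X1] = [T, T, T, T]
r3 m[φ2→X7] = [T, T, T, T]
r3 m[φ3→X4] = [T, T, T, T]
r3 m[φ3→X3] = [T, F, F, T]
r3 m[φ4→X15] = [T, T, T, T]
r3 m[φ4→X3] = [T, T, T, T]
r3 m[φ5→X1] = [F, T, F, T]
r3 m[φ6→X4] = [T, F, T, T]
r3 m[φ7→X4] = [T, T, T, T]
r3 m[φ8→X1] = [F, T, F, F]
r3 m[X4→φ0] = [T, F, T, T]
r3 m[X4→φ3] = [T, F, F, T]
r3 m[X4→φ6] = [T, T, F, T]
r3 m[X4→φ7] = [T, F, F, T]
r3 m[X1→φ0] = [F, T, F, F]
r3 m[X1→φ1] = [F, T, F, F]
r3 m[X1→φ2] = [F, T, F, F]
r3 m[X1→φ5] = [F, T, F, F]
r3 m[X1→φ8] = [F, T, F, T]
r3 m[X7→φ2] = [T, T, T, T]
r3 m[X15→φ4] = [T, T, T, T]
r3 m[X10→φ1] = [T, T, T, T]
r3 m[X3→φ3] = [T, T, T, T]
r3 m[X3→φ4] = [T, F, T, T]
r4 m[φ0→X4] = [T, T, F, F]
r4 m[φ0→X1] = [T, T, T, T]
r4 m[φ1→X1] = [T, T, T, T]
r4 m[φ1→X10] = [T, F, T, T]
r4 m[φ2→X1] = [T, T, T, T]
r4 m[φ2→X7] = [T, T, T, T]
r4 m[φ3→X4] = [T, T, T, T]
r4 m[φ3→X3] = [T, F, F, T]
r4 m[φ4→X15] = [T, T, T, T]
r4 m[φ4→X3] = [T, T, T, T]
r4 m[φ5→X1] = [F, T, F, T]
r4 m[φ6→X4] = [T, F, T, T]
r4 m[φ7→X4] = [T, T, T, T]
r4 m[φ8→X1] = [F, T, F, F]
r4 m[X4→φ0] = [T, F, T, T]
r4 m[X4→φ3] = [T, F, F, F]
r4 m[X4→φ6] = [T, T, F, F]
r4 m[X4→φ7] = [T, F, F, F]
r4 m[X1→φ0] = [F, T, F, F]
r4 m[X1→φ1] = [F, T, F, F]
r4 m[X1→φ2] = [F, T, F, F]
r4 m[X1→φ5] = [F, T, F, F]
r4 m[X1→φ8] = [F, T, F, T]
r4 m[X7→φ2] = [T, T, T, T]
r4 m[X15→φ4] = [T, T, T, T]
r4 m[X10→φ1] = [T, T, T, T]
r4 m[X3→φ3] = [T, T, T, T]
r4 m[X3→φ4] = [T, F, F, T]
r5 m[φ0→X4] = [T, T, F, F]
r5 m[φ0→X1] = [T, T, T, T]
r5 m[φ1→X1] = [T, T, T, T]
r5 m[φ1→X10] = [T, F, T, T]
r5 m[φ2→X1] = [T, T, T, T]
r5 m[φ2→X7] = [T, T, T, T]
r5 m[φ3→X4] = [T, T, T, T]
r5 m[φ3→X3] = [T, F, F, T]
r5 m[φ4→X15] = [F, T, T, T]
r5 m[φ4→X3] = [T, T, T, T]
r5 m[φ5→X1] = [F, T, F, T]
r5 m[φ6→X4] = [T, F, T, T]
r5 m[φ7→X4] = [T, T, T, T]
r5 m[φ8→X1] = [F, T, F, F]
r5 m[X4→φ0] = [T, F, T, T]
r5 m[X4→φ3] = [T, F, F, F]
r5 m[X4→φ6] = [T, T, F, F]
r5 m[X4→φ7] = [T, F, F, F]
r5 m[X1→φ0] = [F, T, F, F]
r5 m[X1→φ1] = [F, T, F, F]
r5 m[X1→φ2] = [F, T, F, F]
r5 m[X1→φ5] = [F, T, F, F]
r5 m[X1→φ8] = [F, T, F, T]
r5 m[X7→φ2] = [T, T, T, T]
r5 m[X15→φ4] = [T, T, T, T]
r5 m[X10→φ1] = [T, T, T, T]
r5 m[X3→φ3] = [T, T, T, T]
r5 m[X3→φ4] = [T, F, F, T]
r6 m[φ0→X4] = [T, T, F, F]
r6 m[φ0→X1] = [T, T, T, T]
r6 m[φ1→X1] = [T, T, T, T]
r6 m[φ1→X10] = [T, F, T, T]
r6 m[φ2→X1] = [T, T, T, T]
r6 m[φ2→X7] = [T, T, T, T]
r6 m[φ3→X4] = [T, T, T, T]
r6 m[φ3→X3] = [T, F, F, T]
r6 m[φ4→X15] = [F, T, T, T]
r6 m[φ4→X3] = [T, T, T, T]
r6 m[φ5→X1] = [F, T, F, T]
r6 m[φ6→X4] = [T, F, T, T]
r6 m[φ7→X4] = [T, T, T, T]
r6 m[φ8→X1] = [F, T, F, F]
r6 m[X4→φ0] = [T, F, T, T]
r6 m[X4→φ3] = [T, F, F, F]
r6 m[X4→φ6] = [T, T, F, F]
r6 m[X4→φ7] = [T, F, F, F]
r6 m[X1→φ0] = [F, T, F, F]
r6 m[X1→φ1] = [F, T, F, F]
r6 m[X1→φ2] = [F, T, F, F]
r6 m[X1→φ5] = [F, T, F, F]
r6 m[X1→φ8] = [F, T, F, T]
r6 m[X7→φ2] = [T, T, T, T]
r6 m[X15→φ4] = [T, T, T, T]
r6 m[X10→φ1] = [T, T, T, T]
r6 m[X3→φ3] = [T, T, T, T]
r6 m[X3→φ4] = [T, F, F, T]
fixed point reached at round 6
b[X1] = ⊗ incoming = [F, T, F, F]

b[X1] = [F, T, F, F]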